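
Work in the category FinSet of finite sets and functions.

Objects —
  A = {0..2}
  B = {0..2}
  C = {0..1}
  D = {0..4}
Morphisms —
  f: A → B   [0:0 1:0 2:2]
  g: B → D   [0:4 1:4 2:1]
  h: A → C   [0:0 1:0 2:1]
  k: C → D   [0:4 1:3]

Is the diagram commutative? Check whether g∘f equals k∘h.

Path 1 = f;g:
  0 f→0 g→4
  1 f→0 g→4
  2 f→2 g→1
  result₁ = [0:4 1:4 2:1]
Path 2 = h;k:
  0 h→0 k→4
  1 h→0 k→4
  2 h→1 k→3
  result₂ = [0:4 1:4 2:3]
Equal? distinct morphisms ✗

Answer: DOES NOT COMMUTE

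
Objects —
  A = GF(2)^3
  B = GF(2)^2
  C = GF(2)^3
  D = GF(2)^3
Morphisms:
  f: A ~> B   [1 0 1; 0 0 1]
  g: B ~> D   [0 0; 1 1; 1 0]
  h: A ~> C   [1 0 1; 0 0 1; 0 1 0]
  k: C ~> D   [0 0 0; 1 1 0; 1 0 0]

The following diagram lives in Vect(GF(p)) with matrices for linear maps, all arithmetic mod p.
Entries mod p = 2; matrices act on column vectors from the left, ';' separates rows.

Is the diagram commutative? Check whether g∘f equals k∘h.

1) trace f;g:
  e0=[1,0,0] f~>[1,0] g~>[0,1,1]
  e1=[0,1,0] f~>[0,0] g~>[0,0,0]
  e2=[0,0,1] f~>[1,1] g~>[0,0,1]
  composite₁ = [0 0 0; 1 0 0; 1 0 1]
2) trace h;k:
  e0=[1,0,0] h~>[1,0,0] k~>[0,1,1]
  e1=[0,1,0] h~>[0,0,1] k~>[0,0,0]
  e2=[0,0,1] h~>[1,1,0] k~>[0,0,1]
  composite₂ = [0 0 0; 1 0 0; 1 0 1]
Equal? equal; square commutes

Answer: COMMUTES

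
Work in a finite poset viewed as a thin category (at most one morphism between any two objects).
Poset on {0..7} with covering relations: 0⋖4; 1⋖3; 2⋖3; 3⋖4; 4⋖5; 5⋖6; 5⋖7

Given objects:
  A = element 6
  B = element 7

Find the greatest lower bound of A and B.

Lower bounds of A=6 and B=7: {0,1,2,3,4,5}
  0 <= 5
  1 <= 5
  2 <= 5
  3 <= 5
  4 <= 5
  5 <= 5
glb = 5

Answer: A∧B = 5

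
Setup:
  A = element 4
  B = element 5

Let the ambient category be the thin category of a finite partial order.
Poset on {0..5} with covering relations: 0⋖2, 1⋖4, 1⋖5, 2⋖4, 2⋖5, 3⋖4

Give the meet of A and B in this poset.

Answer: NO MEET EXISTS

Derivation:
Lower bounds of A=4 and B=5: {0,1,2}
  maximal lower bounds 1 and 2 are incomparable: neither 1⊑2 nor 2⊑1
→ no greatest lower bound exists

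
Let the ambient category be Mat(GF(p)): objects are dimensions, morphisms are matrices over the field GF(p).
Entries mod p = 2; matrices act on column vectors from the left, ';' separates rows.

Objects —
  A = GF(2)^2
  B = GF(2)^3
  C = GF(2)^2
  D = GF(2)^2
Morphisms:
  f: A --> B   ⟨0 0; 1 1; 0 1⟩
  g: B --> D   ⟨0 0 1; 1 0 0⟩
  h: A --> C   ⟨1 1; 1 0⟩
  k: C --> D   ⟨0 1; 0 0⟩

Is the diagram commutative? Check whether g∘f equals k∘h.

1) trace f;g:
  e0=[1,0] f-->[0,1,0] g-->[0,0]
  e1=[0,1] f-->[0,1,1] g-->[1,0]
  ⟦path⟧₁ = ⟨0 1; 0 0⟩
2) trace h;k:
  e0=[1,0] h-->[1,1] k-->[1,0]
  e1=[0,1] h-->[1,0] k-->[0,0]
  ⟦path⟧₂ = ⟨1 0; 0 0⟩
Equal? differ; not commutative

Answer: DOES NOT COMMUTE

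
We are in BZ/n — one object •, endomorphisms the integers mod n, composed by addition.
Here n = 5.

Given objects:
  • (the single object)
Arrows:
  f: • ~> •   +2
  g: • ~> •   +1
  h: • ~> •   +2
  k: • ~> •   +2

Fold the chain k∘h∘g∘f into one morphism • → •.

Answer: +2

Derivation:
  0 +2≡2 +1≡3 +2≡0 +2≡2  (mod 5)
result: +2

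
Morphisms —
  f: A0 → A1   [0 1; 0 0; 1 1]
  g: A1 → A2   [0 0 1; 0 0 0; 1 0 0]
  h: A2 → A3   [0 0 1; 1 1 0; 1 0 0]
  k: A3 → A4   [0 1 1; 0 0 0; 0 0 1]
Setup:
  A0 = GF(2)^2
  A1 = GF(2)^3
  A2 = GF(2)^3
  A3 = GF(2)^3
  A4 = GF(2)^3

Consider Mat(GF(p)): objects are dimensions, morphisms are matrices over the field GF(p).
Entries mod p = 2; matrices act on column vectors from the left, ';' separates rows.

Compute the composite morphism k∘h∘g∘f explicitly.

Answer: [0 0; 0 0; 1 1]

Derivation:
  e0=[1,0] f→[0,0,1] g→[1,0,0] h→[0,1,1] k→[0,0,1]
  e1=[0,1] f→[1,0,1] g→[1,0,1] h→[1,1,1] k→[0,0,1]
⟦path⟧: [0 0; 0 0; 1 1]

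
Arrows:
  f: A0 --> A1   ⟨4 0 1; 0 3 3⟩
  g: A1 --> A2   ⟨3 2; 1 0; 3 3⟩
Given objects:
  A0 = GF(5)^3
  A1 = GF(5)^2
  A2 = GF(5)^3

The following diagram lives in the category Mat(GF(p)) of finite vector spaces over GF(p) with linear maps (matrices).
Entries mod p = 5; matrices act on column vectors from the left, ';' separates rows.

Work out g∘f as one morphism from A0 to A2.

  e0=⟨1,0,0⟩ f-->⟨4,0⟩ g-->⟨2,4,2⟩
  e1=⟨0,1,0⟩ f-->⟨0,3⟩ g-->⟨1,0,4⟩
  e2=⟨0,0,1⟩ f-->⟨1,3⟩ g-->⟨4,1,2⟩
result: ⟨2 1 4; 4 0 1; 2 4 2⟩

Answer: ⟨2 1 4; 4 0 1; 2 4 2⟩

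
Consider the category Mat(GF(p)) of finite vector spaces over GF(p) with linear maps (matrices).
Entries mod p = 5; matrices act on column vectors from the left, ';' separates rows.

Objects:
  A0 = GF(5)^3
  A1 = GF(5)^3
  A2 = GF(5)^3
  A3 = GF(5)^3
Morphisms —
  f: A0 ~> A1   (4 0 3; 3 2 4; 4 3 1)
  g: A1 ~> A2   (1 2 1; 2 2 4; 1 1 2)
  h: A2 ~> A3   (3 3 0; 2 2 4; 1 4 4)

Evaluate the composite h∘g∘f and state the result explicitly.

  e0=(1,0,0) f~>(4,3,4) g~>(4,0,0) h~>(2,3,4)
  e1=(0,1,0) f~>(0,2,3) g~>(2,1,3) h~>(4,3,3)
  e2=(0,0,1) f~>(3,4,1) g~>(2,3,4) h~>(0,1,0)
composite: (2 4 0; 3 3 1; 4 3 0)

Answer: (2 4 0; 3 3 1; 4 3 0)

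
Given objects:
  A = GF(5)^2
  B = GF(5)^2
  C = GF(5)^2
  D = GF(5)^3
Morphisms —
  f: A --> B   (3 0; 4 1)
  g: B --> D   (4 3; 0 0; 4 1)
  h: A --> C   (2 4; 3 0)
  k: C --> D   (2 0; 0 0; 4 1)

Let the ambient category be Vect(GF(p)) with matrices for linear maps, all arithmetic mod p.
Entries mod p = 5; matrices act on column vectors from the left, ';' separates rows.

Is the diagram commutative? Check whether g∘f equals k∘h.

Answer: COMMUTES

Trace:
Path 1 = f;g:
  e0=(1,0) f-->(3,4) g-->(4,0,1)
  e1=(0,1) f-->(0,1) g-->(3,0,1)
  ⟦path⟧₁ = (4 3; 0 0; 1 1)
Path 2 = h;k:
  e0=(1,0) h-->(2,3) k-->(4,0,1)
  e1=(0,1) h-->(4,0) k-->(3,0,1)
  ⟦path⟧₂ = (4 3; 0 0; 1 1)
Equal? equal; square commutes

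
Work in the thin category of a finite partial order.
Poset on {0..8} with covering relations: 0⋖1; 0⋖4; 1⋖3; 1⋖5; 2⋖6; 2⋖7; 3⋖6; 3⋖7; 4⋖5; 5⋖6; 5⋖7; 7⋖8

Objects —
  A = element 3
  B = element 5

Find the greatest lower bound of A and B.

Answer: A∧B = 1

Work:
Common predecessors of 3,5: {0,1}
  0 ⊑ 1
  1 ⊑ 1
glb = 1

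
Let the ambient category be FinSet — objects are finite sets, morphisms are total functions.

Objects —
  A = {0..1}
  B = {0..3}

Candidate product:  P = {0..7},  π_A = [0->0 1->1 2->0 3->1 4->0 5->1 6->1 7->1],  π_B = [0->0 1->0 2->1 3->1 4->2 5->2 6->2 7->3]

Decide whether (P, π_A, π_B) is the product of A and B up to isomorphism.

|A|·|B| = 2·4 = 8;  |P| = 8
Check the pairing map k ↦ (π_A(k), π_B(k)):
  0 -> (0,0)
  1 -> (1,0)
  2 -> (0,1)
  3 -> (1,1)
  4 -> (0,2)
  5 -> (1,2)
  6 -> (1,2)  ✗ repeats pair of k=5
  7 -> (1,3)
distinct pairs in image: 7 / 8 needed
  → (1,2) hit at k=5 and k=6

Answer: NOT A VALID PRODUCT — duplicate pair at indices 5,6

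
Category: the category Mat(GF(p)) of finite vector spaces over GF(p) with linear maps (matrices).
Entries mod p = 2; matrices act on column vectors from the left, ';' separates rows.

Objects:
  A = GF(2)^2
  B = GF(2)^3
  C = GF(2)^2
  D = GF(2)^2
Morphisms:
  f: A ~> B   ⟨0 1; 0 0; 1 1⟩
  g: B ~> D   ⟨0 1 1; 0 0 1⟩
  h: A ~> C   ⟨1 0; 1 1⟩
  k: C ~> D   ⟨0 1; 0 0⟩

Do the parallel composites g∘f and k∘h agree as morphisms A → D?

Answer: DOES NOT COMMUTE

Derivation:
1) trace f;g:
  e0=[1,0] f~>[0,0,1] g~>[1,1]
  e1=[0,1] f~>[1,0,1] g~>[1,1]
  ⟦path⟧₁ = ⟨1 1; 1 1⟩
2) trace h;k:
  e0=[1,0] h~>[1,1] k~>[1,0]
  e1=[0,1] h~>[0,1] k~>[1,0]
  ⟦path⟧₂ = ⟨1 1; 0 0⟩
Equal? distinct morphisms ✗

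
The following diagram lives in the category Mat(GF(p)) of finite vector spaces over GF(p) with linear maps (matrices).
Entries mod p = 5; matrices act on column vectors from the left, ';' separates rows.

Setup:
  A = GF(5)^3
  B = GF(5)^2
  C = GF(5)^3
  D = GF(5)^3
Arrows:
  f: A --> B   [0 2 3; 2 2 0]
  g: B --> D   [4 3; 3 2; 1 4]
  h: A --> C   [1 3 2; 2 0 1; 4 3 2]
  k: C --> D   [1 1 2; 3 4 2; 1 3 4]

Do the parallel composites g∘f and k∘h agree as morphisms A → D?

1) trace f;g:
  e0=[1,0,0] f-->[0,2] g-->[1,4,3]
  e1=[0,1,0] f-->[2,2] g-->[4,0,0]
  e2=[0,0,1] f-->[3,0] g-->[2,4,3]
  result₁ = [1 4 2; 4 0 4; 3 0 3]
2) trace h;k:
  e0=[1,0,0] h-->[1,2,4] k-->[1,4,3]
  e1=[0,1,0] h-->[3,0,3] k-->[4,0,0]
  e2=[0,0,1] h-->[2,1,2] k-->[2,4,3]
  result₂ = [1 4 2; 4 0 4; 3 0 3]
Equal? equal; square commutes

Answer: COMMUTES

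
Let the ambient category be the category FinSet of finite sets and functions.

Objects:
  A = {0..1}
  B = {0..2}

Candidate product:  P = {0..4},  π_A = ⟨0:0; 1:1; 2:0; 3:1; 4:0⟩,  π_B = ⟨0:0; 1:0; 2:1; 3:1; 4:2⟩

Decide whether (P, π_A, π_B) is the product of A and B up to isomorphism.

|A|·|B| = 2·3 = 6;  |P| = 5
  → cardinalities differ; no bijection possible.

Answer: NOT A VALID PRODUCT — |P|=5 ≠ |A|·|B|=6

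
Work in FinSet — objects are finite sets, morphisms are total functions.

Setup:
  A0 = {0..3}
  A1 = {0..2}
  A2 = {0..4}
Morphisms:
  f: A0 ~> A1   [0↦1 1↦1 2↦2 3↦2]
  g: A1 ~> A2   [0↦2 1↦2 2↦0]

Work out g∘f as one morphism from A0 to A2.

  0 f~>1 g~>2
  1 f~>1 g~>2
  2 f~>2 g~>0
  3 f~>2 g~>0
result: [0↦2 1↦2 2↦0 3↦0]

Answer: [0↦2 1↦2 2↦0 3↦0]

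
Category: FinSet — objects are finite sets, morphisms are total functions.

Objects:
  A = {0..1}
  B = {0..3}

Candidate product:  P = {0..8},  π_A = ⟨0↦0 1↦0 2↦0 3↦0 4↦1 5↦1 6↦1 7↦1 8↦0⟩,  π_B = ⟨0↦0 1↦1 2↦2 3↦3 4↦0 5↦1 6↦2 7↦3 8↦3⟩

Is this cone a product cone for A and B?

Answer: NOT A VALID PRODUCT — |P|=9 ≠ |A|·|B|=8

Trace:
|A|·|B| = 2·4 = 8;  |P| = 9
  → cardinalities differ; no bijection possible.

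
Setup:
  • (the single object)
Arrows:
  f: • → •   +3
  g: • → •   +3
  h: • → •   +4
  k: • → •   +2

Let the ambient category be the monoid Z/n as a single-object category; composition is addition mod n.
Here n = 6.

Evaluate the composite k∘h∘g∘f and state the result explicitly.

  0 +3≡3 +3≡0 +4≡4 +2≡0  (mod 6)
composite: +0

Answer: +0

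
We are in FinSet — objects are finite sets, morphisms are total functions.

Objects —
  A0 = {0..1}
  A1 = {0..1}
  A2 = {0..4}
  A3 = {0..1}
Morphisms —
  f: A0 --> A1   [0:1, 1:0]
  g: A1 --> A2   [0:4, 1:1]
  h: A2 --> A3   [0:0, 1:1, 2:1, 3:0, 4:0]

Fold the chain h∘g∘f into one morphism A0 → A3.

  0 f-->1 g-->1 h-->1
  1 f-->0 g-->4 h-->0
composite: [0:1, 1:0]

Answer: [0:1, 1:0]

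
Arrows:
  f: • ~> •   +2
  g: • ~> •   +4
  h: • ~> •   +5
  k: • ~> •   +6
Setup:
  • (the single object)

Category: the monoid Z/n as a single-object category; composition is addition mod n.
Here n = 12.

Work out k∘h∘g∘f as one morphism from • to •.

  0 +2≡2 +4≡6 +5≡11 +6≡5  (mod 12)
⟦path⟧: +5

Answer: +5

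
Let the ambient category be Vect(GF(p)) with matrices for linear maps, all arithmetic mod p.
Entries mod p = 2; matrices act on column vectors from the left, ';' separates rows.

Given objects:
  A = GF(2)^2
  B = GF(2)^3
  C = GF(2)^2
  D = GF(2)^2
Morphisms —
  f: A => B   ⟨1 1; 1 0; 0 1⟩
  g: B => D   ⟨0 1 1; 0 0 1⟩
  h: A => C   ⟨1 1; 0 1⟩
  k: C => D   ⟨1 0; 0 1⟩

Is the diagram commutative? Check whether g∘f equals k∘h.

Answer: COMMUTES

Work:
Path 1 = f;g:
  e0=⟨1,0⟩ f=>⟨1,1,0⟩ g=>⟨1,0⟩
  e1=⟨0,1⟩ f=>⟨1,0,1⟩ g=>⟨1,1⟩
  ⟦path⟧₁ = ⟨1 1; 0 1⟩
Path 2 = h;k:
  e0=⟨1,0⟩ h=>⟨1,0⟩ k=>⟨1,0⟩
  e1=⟨0,1⟩ h=>⟨1,1⟩ k=>⟨1,1⟩
  ⟦path⟧₂ = ⟨1 1; 0 1⟩
Equal? YES — commutes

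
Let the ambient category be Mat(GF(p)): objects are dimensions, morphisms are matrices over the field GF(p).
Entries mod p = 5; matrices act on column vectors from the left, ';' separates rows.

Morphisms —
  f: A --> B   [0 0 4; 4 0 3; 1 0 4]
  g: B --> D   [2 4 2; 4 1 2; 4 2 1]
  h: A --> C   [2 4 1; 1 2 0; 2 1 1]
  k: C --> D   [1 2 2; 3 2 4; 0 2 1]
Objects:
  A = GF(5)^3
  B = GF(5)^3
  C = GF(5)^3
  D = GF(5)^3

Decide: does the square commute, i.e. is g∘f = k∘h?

Along f;g (path 1):
  e0=⟨1,0,0⟩ f-->⟨0,4,1⟩ g-->⟨3,1,4⟩
  e1=⟨0,1,0⟩ f-->⟨0,0,0⟩ g-->⟨0,0,0⟩
  e2=⟨0,0,1⟩ f-->⟨4,3,4⟩ g-->⟨3,2,1⟩
  ⟦path⟧₁ = [3 0 3; 1 0 2; 4 0 1]
Along h;k (path 2):
  e0=⟨1,0,0⟩ h-->⟨2,1,2⟩ k-->⟨3,1,4⟩
  e1=⟨0,1,0⟩ h-->⟨4,2,1⟩ k-->⟨0,0,0⟩
  e2=⟨0,0,1⟩ h-->⟨1,0,1⟩ k-->⟨3,2,1⟩
  ⟦path⟧₂ = [3 0 3; 1 0 2; 4 0 1]
Equal? same morphism ✓

Answer: COMMUTES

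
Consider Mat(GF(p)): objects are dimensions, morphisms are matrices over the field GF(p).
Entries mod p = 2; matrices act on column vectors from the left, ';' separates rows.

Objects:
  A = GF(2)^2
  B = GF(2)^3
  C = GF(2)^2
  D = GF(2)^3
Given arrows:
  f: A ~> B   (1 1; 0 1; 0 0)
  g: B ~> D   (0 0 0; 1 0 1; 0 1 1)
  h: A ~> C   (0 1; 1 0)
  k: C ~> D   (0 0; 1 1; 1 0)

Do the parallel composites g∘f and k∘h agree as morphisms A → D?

Answer: COMMUTES

Derivation:
Path 1 = f;g:
  e0=⟨1,0⟩ f~>⟨1,0,0⟩ g~>⟨0,1,0⟩
  e1=⟨0,1⟩ f~>⟨1,1,0⟩ g~>⟨0,1,1⟩
  ⟦path⟧₁ = (0 0; 1 1; 0 1)
Path 2 = h;k:
  e0=⟨1,0⟩ h~>⟨0,1⟩ k~>⟨0,1,0⟩
  e1=⟨0,1⟩ h~>⟨1,0⟩ k~>⟨0,1,1⟩
  ⟦path⟧₂ = (0 0; 1 1; 0 1)
Equal? same morphism ✓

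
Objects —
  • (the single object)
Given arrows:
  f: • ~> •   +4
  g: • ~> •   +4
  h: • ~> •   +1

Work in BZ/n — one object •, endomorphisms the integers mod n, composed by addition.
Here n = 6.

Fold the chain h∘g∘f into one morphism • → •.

  0 +4≡4 +4≡2 +1≡3  (mod 6)
⟦path⟧: +3

Answer: +3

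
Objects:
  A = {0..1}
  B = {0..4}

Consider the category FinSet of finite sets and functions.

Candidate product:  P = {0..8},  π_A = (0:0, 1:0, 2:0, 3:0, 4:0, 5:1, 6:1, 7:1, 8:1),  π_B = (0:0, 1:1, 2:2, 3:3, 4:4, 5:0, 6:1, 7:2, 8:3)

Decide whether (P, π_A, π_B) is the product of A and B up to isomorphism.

Answer: NOT A VALID PRODUCT — |P|=9 ≠ |A|·|B|=10

Derivation:
|A|·|B| = 2·5 = 10;  |P| = 9
  → cardinalities differ; no bijection possible.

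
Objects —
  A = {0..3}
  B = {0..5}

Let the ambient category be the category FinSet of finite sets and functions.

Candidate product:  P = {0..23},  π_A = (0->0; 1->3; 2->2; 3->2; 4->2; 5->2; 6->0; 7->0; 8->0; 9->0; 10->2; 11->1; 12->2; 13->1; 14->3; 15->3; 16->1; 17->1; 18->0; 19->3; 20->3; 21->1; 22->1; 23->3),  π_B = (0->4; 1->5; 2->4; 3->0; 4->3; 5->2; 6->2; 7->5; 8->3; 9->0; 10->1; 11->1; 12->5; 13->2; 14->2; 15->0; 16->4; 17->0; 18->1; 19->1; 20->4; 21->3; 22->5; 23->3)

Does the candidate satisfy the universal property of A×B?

|A|·|B| = 4·6 = 24;  |P| = 24
Check the pairing map k ↦ (π_A(k), π_B(k)):
  0 -> (0,4)
  1 -> (3,5)
  2 -> (2,4)
  3 -> (2,0)
  4 -> (2,3)
  5 -> (2,2)
  6 -> (0,2)
  7 -> (0,5)
  8 -> (0,3)
  9 -> (0,0)
  10 -> (2,1)
  11 -> (1,1)
  12 -> (2,5)
  13 -> (1,2)
  14 -> (3,2)
  15 -> (3,0)
  16 -> (1,4)
  17 -> (1,0)
  18 -> (0,1)
  19 -> (3,1)
  20 -> (3,4)
  21 -> (1,3)
  22 -> (1,5)
  23 -> (3,3)
distinct pairs in image: 24 / 24 needed
  → bijection onto A×B; projections well-typed.

Answer: VALID PRODUCT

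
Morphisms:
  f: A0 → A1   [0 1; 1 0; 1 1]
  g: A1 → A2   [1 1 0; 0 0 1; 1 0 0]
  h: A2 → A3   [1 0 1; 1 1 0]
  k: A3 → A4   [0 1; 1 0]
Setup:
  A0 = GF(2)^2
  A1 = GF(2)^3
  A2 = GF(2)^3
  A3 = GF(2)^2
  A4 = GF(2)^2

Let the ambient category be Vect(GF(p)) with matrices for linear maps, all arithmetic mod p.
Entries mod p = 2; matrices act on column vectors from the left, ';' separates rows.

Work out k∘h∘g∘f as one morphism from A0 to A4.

Answer: [0 0; 1 0]

Derivation:
  e0=[1,0] f→[0,1,1] g→[1,1,0] h→[1,0] k→[0,1]
  e1=[0,1] f→[1,0,1] g→[1,1,1] h→[0,0] k→[0,0]
⟦path⟧: [0 0; 1 0]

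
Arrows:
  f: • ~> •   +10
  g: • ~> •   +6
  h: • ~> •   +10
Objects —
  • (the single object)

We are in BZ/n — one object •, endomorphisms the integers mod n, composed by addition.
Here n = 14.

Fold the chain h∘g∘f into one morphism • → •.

  0 +10≡10 +6≡2 +10≡12  (mod 14)
⟦path⟧: +12

Answer: +12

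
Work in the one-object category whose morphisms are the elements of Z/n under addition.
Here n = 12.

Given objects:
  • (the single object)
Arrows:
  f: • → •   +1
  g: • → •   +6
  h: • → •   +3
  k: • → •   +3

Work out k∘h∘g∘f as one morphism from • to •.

Answer: +1

Derivation:
  0 +1≡1 +6≡7 +3≡10 +3≡1  (mod 12)
result: +1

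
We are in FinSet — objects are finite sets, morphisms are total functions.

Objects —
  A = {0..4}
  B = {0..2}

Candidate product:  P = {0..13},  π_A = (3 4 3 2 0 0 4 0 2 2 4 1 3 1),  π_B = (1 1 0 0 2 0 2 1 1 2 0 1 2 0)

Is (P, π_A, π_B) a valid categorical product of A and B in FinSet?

|A|·|B| = 5·3 = 15;  |P| = 14
  → cardinalities differ; no bijection possible.

Answer: NOT A VALID PRODUCT — |P|=14 ≠ |A|·|B|=15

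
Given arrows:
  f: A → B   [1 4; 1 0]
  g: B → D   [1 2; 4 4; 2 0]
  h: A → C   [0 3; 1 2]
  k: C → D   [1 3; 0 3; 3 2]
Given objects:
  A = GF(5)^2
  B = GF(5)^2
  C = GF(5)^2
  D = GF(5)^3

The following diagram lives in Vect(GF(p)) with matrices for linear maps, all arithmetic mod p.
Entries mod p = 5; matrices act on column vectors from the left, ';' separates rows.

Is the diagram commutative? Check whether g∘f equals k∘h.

Answer: COMMUTES

Trace:
Path 1 = f;g:
  e0=⟨1,0⟩ f→⟨1,1⟩ g→⟨3,3,2⟩
  e1=⟨0,1⟩ f→⟨4,0⟩ g→⟨4,1,3⟩
  composite₁ = [3 4; 3 1; 2 3]
Path 2 = h;k:
  e0=⟨1,0⟩ h→⟨0,1⟩ k→⟨3,3,2⟩
  e1=⟨0,1⟩ h→⟨3,2⟩ k→⟨4,1,3⟩
  composite₂ = [3 4; 3 1; 2 3]
Equal? equal; square commutes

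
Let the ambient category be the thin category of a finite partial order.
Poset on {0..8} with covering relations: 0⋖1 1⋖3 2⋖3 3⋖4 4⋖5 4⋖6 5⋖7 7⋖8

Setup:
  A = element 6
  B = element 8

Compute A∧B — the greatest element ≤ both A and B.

Common predecessors of 6,8: {0,1,2,3,4}
  0 ≤ 4
  1 ≤ 4
  2 ≤ 4
  3 ≤ 4
  4 ≤ 4
glb = 4

Answer: A∧B = 4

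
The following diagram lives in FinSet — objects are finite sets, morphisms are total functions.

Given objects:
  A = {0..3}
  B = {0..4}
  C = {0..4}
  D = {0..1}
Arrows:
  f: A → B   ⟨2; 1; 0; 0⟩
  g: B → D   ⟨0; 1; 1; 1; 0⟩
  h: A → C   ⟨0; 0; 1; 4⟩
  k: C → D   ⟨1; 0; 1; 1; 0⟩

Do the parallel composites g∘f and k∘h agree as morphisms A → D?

Answer: COMMUTES

Derivation:
Along f;g (path 1):
  0 f→2 g→1
  1 f→1 g→1
  2 f→0 g→0
  3 f→0 g→0
  ⟦path⟧₁ = ⟨1; 1; 0; 0⟩
Along h;k (path 2):
  0 h→0 k→1
  1 h→0 k→1
  2 h→1 k→0
  3 h→4 k→0
  ⟦path⟧₂ = ⟨1; 1; 0; 0⟩
Equal? equal; square commutes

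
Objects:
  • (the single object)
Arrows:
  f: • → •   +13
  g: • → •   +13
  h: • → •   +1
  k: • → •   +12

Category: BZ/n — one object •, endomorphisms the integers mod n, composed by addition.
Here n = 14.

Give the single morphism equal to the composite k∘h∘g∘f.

  0 +13≡13 +13≡12 +1≡13 +12≡11  (mod 14)
composite: +11

Answer: +11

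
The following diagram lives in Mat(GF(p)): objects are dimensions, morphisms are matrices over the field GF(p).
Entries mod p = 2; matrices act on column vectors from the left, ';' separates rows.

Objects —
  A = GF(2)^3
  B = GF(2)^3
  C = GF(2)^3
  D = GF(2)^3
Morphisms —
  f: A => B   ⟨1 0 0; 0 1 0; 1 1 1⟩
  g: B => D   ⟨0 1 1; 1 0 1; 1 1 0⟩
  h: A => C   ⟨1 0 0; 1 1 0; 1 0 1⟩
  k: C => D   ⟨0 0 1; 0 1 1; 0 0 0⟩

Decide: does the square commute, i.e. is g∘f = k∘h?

Path 1 = f;g:
  e0=[1,0,0] f=>[1,0,1] g=>[1,0,1]
  e1=[0,1,0] f=>[0,1,1] g=>[0,1,1]
  e2=[0,0,1] f=>[0,0,1] g=>[1,1,0]
  composite₁ = ⟨1 0 1; 0 1 1; 1 1 0⟩
Path 2 = h;k:
  e0=[1,0,0] h=>[1,1,1] k=>[1,0,0]
  e1=[0,1,0] h=>[0,1,0] k=>[0,1,0]
  e2=[0,0,1] h=>[0,0,1] k=>[1,1,0]
  composite₂ = ⟨1 0 1; 0 1 1; 0 0 0⟩
Equal? distinct morphisms ✗

Answer: DOES NOT COMMUTE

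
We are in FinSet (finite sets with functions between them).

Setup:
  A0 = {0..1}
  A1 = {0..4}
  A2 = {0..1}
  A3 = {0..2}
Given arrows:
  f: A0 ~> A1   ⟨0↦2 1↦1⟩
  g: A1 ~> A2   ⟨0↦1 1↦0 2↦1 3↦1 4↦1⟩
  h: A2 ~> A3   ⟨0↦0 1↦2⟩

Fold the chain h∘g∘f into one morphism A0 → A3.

  0 f~>2 g~>1 h~>2
  1 f~>1 g~>0 h~>0
result: ⟨0↦2 1↦0⟩

Answer: ⟨0↦2 1↦0⟩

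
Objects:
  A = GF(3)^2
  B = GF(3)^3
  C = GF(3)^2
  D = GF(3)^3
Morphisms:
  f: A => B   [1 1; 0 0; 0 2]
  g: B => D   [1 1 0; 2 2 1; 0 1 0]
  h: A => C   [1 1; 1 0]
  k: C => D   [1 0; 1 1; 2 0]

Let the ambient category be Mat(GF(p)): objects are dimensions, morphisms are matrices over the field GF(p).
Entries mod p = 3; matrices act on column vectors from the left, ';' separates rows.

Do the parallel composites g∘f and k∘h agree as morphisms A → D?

Answer: DOES NOT COMMUTE

Work:
Path 1 = f;g:
  e0=⟨1,0⟩ f=>⟨1,0,0⟩ g=>⟨1,2,0⟩
  e1=⟨0,1⟩ f=>⟨1,0,2⟩ g=>⟨1,1,0⟩
  composite₁ = [1 1; 2 1; 0 0]
Path 2 = h;k:
  e0=⟨1,0⟩ h=>⟨1,1⟩ k=>⟨1,2,2⟩
  e1=⟨0,1⟩ h=>⟨1,0⟩ k=>⟨1,1,2⟩
  composite₂ = [1 1; 2 1; 2 2]
Equal? NO — does not commute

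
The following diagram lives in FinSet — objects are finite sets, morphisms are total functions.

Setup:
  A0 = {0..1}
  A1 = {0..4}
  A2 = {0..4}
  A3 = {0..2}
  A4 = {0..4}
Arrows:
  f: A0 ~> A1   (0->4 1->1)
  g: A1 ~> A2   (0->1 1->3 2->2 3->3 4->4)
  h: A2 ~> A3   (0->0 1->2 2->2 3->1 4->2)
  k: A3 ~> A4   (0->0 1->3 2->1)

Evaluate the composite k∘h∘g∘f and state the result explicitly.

  0 f~>4 g~>4 h~>2 k~>1
  1 f~>1 g~>3 h~>1 k~>3
result: (0->1 1->3)

Answer: (0->1 1->3)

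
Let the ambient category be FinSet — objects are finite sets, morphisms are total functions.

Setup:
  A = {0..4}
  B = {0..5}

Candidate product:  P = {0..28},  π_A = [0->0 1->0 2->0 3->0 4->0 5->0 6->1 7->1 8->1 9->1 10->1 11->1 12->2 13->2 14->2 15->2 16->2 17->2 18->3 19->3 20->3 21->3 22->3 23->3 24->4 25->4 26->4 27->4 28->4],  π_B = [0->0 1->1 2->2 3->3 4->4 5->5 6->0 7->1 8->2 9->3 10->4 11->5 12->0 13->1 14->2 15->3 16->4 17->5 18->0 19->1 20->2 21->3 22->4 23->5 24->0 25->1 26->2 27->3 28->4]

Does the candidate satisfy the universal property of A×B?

Answer: NOT A VALID PRODUCT — |P|=29 ≠ |A|·|B|=30

Derivation:
|A|·|B| = 5·6 = 30;  |P| = 29
  → cardinalities differ; no bijection possible.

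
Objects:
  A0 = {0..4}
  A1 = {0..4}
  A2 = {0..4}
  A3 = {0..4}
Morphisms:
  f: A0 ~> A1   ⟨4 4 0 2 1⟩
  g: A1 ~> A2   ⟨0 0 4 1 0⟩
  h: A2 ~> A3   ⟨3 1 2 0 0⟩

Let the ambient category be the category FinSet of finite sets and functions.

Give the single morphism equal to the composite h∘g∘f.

Answer: ⟨3 3 3 0 3⟩

Trace:
  0 f~>4 g~>0 h~>3
  1 f~>4 g~>0 h~>3
  2 f~>0 g~>0 h~>3
  3 f~>2 g~>4 h~>0
  4 f~>1 g~>0 h~>3
composite: ⟨3 3 3 0 3⟩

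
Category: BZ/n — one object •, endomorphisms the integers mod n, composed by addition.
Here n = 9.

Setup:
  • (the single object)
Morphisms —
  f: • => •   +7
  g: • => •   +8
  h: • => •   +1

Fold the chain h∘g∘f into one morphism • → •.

Answer: +7

Trace:
  0 +7≡7 +8≡6 +1≡7  (mod 9)
⟦path⟧: +7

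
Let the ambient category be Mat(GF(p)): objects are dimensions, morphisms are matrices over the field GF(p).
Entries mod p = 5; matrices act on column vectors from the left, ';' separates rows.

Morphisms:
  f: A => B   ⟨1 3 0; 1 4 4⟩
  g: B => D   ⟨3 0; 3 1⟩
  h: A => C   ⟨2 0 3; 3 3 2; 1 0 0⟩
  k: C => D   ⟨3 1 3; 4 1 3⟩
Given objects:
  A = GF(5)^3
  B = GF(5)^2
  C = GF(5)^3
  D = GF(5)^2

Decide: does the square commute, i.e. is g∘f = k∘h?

Along f;g (path 1):
  e0=(1,0,0) f=>(1,1) g=>(3,4)
  e1=(0,1,0) f=>(3,4) g=>(4,3)
  e2=(0,0,1) f=>(0,4) g=>(0,4)
  composite₁ = ⟨3 4 0; 4 3 4⟩
Along h;k (path 2):
  e0=(1,0,0) h=>(2,3,1) k=>(2,4)
  e1=(0,1,0) h=>(0,3,0) k=>(3,3)
  e2=(0,0,1) h=>(3,2,0) k=>(1,4)
  composite₂ = ⟨2 3 1; 4 3 4⟩
Equal? distinct morphisms ✗

Answer: DOES NOT COMMUTE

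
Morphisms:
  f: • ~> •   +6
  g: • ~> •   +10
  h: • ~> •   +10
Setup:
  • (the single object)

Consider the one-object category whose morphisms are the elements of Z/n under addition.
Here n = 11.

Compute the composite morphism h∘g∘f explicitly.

Answer: +4

Work:
  0 +6≡6 +10≡5 +10≡4  (mod 11)
⟦path⟧: +4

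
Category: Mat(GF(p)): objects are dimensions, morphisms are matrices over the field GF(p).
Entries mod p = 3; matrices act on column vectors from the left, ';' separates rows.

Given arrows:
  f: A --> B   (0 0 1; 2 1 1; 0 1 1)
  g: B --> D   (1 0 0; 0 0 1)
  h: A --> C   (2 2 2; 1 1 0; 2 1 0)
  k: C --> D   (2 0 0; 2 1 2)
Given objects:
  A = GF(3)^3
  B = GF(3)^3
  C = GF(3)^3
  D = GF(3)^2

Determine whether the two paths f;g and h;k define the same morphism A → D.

Path 1 = f;g:
  e0=(1,0,0) f-->(0,2,0) g-->(0,0)
  e1=(0,1,0) f-->(0,1,1) g-->(0,1)
  e2=(0,0,1) f-->(1,1,1) g-->(1,1)
  ⟦path⟧₁ = (0 0 1; 0 1 1)
Path 2 = h;k:
  e0=(1,0,0) h-->(2,1,2) k-->(1,0)
  e1=(0,1,0) h-->(2,1,1) k-->(1,1)
  e2=(0,0,1) h-->(2,0,0) k-->(1,1)
  ⟦path⟧₂ = (1 1 1; 0 1 1)
Equal? differ; not commutative

Answer: DOES NOT COMMUTE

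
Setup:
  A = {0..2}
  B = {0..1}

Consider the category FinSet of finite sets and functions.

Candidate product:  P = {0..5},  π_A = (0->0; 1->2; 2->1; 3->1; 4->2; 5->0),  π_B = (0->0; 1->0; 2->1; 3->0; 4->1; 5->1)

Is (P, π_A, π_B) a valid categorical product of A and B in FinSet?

Answer: VALID PRODUCT

Trace:
|A|·|B| = 3·2 = 6;  |P| = 6
Check the pairing map k ↦ (π_A(k), π_B(k)):
  0 -> (0,0)
  1 -> (2,0)
  2 -> (1,1)
  3 -> (1,0)
  4 -> (2,1)
  5 -> (0,1)
distinct pairs in image: 6 / 6 needed
  → bijection onto A×B; projections well-typed.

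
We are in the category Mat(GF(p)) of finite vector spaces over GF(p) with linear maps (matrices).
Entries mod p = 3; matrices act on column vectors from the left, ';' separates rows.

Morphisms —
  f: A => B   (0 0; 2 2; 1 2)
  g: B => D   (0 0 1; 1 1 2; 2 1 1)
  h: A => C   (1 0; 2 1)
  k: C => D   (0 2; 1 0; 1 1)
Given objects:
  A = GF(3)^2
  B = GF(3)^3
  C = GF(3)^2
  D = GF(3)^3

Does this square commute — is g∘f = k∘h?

1) trace f;g:
  e0=(1,0) f=>(0,2,1) g=>(1,1,0)
  e1=(0,1) f=>(0,2,2) g=>(2,0,1)
  result₁ = (1 2; 1 0; 0 1)
2) trace h;k:
  e0=(1,0) h=>(1,2) k=>(1,1,0)
  e1=(0,1) h=>(0,1) k=>(2,0,1)
  result₂ = (1 2; 1 0; 0 1)
Equal? equal; square commutes

Answer: COMMUTES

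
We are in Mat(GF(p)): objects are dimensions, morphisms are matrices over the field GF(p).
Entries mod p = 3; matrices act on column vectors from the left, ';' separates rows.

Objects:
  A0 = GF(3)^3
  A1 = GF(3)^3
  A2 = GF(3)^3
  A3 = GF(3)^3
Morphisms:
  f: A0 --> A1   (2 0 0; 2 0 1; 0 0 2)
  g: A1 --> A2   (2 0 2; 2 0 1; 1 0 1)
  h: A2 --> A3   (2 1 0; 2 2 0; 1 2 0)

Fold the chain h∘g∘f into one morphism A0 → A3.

  e0=⟨1,0,0⟩ f-->⟨2,2,0⟩ g-->⟨1,1,2⟩ h-->⟨0,1,0⟩
  e1=⟨0,1,0⟩ f-->⟨0,0,0⟩ g-->⟨0,0,0⟩ h-->⟨0,0,0⟩
  e2=⟨0,0,1⟩ f-->⟨0,1,2⟩ g-->⟨1,2,2⟩ h-->⟨1,0,2⟩
result: (0 0 1; 1 0 0; 0 0 2)

Answer: (0 0 1; 1 0 0; 0 0 2)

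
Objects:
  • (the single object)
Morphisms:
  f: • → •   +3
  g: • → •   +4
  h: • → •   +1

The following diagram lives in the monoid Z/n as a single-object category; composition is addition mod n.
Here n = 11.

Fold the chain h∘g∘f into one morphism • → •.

  0 +3≡3 +4≡7 +1≡8  (mod 11)
⟦path⟧: +8

Answer: +8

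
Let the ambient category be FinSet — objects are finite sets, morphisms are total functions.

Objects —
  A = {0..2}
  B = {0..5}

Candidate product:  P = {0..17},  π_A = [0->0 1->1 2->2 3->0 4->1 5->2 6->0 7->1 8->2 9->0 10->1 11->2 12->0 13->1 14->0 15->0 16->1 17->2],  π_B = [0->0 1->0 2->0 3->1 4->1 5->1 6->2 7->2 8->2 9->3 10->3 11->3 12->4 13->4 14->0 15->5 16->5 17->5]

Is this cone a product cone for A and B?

Answer: NOT A VALID PRODUCT — duplicate pair at indices 0,14

Trace:
|A|·|B| = 3·6 = 18;  |P| = 18
Check the pairing map k ↦ (π_A(k), π_B(k)):
  0 -> (0,0)
  1 -> (1,0)
  2 -> (2,0)
  3 -> (0,1)
  4 -> (1,1)
  5 -> (2,1)
  6 -> (0,2)
  7 -> (1,2)
  8 -> (2,2)
  9 -> (0,3)
  10 -> (1,3)
  11 -> (2,3)
  12 -> (0,4)
  13 -> (1,4)
  14 -> (0,0)  ✗ repeats pair of k=0
  15 -> (0,5)
  16 -> (1,5)
  17 -> (2,5)
distinct pairs in image: 17 / 18 needed
  → (0,0) hit at k=0 and k=14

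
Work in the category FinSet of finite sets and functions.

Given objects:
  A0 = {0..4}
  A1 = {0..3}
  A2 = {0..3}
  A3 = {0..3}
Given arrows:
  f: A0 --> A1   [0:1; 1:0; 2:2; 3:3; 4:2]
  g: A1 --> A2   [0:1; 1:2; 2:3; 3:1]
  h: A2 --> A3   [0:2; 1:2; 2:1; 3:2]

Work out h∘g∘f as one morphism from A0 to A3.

  0 f-->1 g-->2 h-->1
  1 f-->0 g-->1 h-->2
  2 f-->2 g-->3 h-->2
  3 f-->3 g-->1 h-->2
  4 f-->2 g-->3 h-->2
⟦path⟧: [0:1; 1:2; 2:2; 3:2; 4:2]

Answer: [0:1; 1:2; 2:2; 3:2; 4:2]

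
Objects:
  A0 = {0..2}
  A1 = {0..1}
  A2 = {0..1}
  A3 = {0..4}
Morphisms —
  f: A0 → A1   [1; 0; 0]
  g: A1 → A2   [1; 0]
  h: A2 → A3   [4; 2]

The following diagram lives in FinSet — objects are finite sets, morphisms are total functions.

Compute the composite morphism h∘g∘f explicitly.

  0 f→1 g→0 h→4
  1 f→0 g→1 h→2
  2 f→0 g→1 h→2
composite: [4; 2; 2]

Answer: [4; 2; 2]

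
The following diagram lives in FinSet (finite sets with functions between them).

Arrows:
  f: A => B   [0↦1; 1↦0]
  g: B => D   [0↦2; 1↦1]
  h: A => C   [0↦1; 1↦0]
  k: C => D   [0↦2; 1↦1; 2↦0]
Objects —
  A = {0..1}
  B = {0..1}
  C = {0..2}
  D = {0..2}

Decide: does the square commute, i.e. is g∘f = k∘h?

1) trace f;g:
  0 f=>1 g=>1
  1 f=>0 g=>2
  result₁ = [0↦1; 1↦2]
2) trace h;k:
  0 h=>1 k=>1
  1 h=>0 k=>2
  result₂ = [0↦1; 1↦2]
Equal? equal; square commutes

Answer: COMMUTES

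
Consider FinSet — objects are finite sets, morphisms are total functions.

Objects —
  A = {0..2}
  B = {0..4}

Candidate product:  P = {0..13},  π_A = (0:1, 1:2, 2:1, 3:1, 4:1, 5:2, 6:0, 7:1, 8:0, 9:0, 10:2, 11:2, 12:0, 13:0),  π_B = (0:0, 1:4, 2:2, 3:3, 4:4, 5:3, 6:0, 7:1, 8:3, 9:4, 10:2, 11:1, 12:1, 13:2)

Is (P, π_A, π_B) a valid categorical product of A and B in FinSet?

Answer: NOT A VALID PRODUCT — |P|=14 ≠ |A|·|B|=15

Work:
|A|·|B| = 3·5 = 15;  |P| = 14
  → cardinalities differ; no bijection possible.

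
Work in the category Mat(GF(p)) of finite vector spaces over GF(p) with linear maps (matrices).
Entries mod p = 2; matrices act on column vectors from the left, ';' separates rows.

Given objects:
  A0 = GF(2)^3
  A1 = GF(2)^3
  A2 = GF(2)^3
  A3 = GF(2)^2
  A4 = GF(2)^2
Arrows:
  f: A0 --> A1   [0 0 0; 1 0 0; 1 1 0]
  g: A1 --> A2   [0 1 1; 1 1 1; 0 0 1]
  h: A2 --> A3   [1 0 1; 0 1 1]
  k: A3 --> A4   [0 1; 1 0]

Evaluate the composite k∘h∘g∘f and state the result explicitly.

  e0=⟨1,0,0⟩ f-->⟨0,1,1⟩ g-->⟨0,0,1⟩ h-->⟨1,1⟩ k-->⟨1,1⟩
  e1=⟨0,1,0⟩ f-->⟨0,0,1⟩ g-->⟨1,1,1⟩ h-->⟨0,0⟩ k-->⟨0,0⟩
  e2=⟨0,0,1⟩ f-->⟨0,0,0⟩ g-->⟨0,0,0⟩ h-->⟨0,0⟩ k-->⟨0,0⟩
⟦path⟧: [1 0 0; 1 0 0]

Answer: [1 0 0; 1 0 0]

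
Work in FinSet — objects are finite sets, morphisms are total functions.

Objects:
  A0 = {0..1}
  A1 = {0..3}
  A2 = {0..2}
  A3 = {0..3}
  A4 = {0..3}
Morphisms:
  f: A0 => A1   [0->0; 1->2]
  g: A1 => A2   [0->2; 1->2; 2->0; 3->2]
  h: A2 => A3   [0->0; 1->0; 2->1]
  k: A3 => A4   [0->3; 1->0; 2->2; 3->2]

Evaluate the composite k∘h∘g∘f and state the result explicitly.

  0 f=>0 g=>2 h=>1 k=>0
  1 f=>2 g=>0 h=>0 k=>3
composite: [0->0; 1->3]

Answer: [0->0; 1->3]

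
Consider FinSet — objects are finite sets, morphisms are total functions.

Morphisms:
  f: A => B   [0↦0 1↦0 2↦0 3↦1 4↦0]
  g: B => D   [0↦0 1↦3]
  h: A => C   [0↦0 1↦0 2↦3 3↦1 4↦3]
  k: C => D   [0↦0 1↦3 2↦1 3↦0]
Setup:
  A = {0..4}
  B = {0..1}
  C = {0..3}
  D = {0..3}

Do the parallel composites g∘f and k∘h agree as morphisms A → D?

Answer: COMMUTES

Work:
Path 1 = f;g:
  0 f=>0 g=>0
  1 f=>0 g=>0
  2 f=>0 g=>0
  3 f=>1 g=>3
  4 f=>0 g=>0
  composite₁ = [0↦0 1↦0 2↦0 3↦3 4↦0]
Path 2 = h;k:
  0 h=>0 k=>0
  1 h=>0 k=>0
  2 h=>3 k=>0
  3 h=>1 k=>3
  4 h=>3 k=>0
  composite₂ = [0↦0 1↦0 2↦0 3↦3 4↦0]
Equal? same morphism ✓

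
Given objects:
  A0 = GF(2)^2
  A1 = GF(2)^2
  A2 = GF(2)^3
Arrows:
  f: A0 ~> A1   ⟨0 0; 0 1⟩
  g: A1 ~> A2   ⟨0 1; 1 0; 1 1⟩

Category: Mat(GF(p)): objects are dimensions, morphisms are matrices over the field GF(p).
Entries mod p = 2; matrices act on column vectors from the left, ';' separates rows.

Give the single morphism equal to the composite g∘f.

  e0=(1,0) f~>(0,0) g~>(0,0,0)
  e1=(0,1) f~>(0,1) g~>(1,0,1)
composite: ⟨0 1; 0 0; 0 1⟩

Answer: ⟨0 1; 0 0; 0 1⟩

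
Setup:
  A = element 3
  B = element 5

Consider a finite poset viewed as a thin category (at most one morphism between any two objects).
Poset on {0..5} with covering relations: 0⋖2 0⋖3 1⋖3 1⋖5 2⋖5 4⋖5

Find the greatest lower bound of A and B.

Common predecessors of 3,5: {0,1}
  maximal lower bounds 0 and 1 are incomparable: neither 0<=1 nor 1<=0
→ no greatest lower bound exists

Answer: NO MEET EXISTS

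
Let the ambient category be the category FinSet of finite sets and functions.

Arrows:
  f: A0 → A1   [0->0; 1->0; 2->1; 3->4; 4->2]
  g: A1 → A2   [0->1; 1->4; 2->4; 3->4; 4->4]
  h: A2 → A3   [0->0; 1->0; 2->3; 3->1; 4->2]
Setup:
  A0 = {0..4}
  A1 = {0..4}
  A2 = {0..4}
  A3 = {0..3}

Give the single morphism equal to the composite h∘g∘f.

Answer: [0->0; 1->0; 2->2; 3->2; 4->2]

Trace:
  0 f→0 g→1 h→0
  1 f→0 g→1 h→0
  2 f→1 g→4 h→2
  3 f→4 g→4 h→2
  4 f→2 g→4 h→2
result: [0->0; 1->0; 2->2; 3->2; 4->2]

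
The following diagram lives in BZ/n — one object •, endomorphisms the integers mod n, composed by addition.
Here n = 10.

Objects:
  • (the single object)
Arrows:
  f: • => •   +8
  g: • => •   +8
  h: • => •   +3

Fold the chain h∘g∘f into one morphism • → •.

Answer: +9

Work:
  0 +8≡8 +8≡6 +3≡9  (mod 10)
result: +9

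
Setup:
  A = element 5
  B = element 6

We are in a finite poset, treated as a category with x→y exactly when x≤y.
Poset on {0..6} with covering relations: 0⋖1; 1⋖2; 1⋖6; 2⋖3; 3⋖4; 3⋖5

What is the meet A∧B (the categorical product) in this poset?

Lower bounds of A=5 and B=6: {0,1}
  0 ≤ 1
  1 ≤ 1
glb = 1

Answer: A∧B = 1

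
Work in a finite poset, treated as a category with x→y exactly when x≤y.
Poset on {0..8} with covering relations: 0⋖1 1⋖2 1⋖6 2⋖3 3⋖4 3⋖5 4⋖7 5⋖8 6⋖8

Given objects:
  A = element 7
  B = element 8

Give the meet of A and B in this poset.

Answer: A∧B = 3

Derivation:
Lower bounds of A=7 and B=8: {0,1,2,3}
  0 <= 3
  1 <= 3
  2 <= 3
  3 <= 3
glb = 3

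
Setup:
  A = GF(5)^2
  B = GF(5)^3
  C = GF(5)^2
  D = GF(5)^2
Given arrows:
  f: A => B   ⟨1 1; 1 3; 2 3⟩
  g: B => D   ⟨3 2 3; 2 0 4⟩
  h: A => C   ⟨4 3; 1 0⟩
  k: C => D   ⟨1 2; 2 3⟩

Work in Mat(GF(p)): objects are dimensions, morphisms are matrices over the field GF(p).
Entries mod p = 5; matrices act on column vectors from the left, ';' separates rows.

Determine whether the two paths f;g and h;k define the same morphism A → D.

Answer: DOES NOT COMMUTE

Work:
1) trace f;g:
  e0=(1,0) f=>(1,1,2) g=>(1,0)
  e1=(0,1) f=>(1,3,3) g=>(3,4)
  composite₁ = ⟨1 3; 0 4⟩
2) trace h;k:
  e0=(1,0) h=>(4,1) k=>(1,1)
  e1=(0,1) h=>(3,0) k=>(3,1)
  composite₂ = ⟨1 3; 1 1⟩
Equal? distinct morphisms ✗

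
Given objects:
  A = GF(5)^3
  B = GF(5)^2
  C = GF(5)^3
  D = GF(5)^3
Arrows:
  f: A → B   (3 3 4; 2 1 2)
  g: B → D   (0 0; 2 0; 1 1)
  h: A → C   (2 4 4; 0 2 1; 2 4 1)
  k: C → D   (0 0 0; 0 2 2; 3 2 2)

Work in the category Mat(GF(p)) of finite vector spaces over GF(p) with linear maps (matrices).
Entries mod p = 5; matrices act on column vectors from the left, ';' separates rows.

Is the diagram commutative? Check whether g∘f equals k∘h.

Path 1 = f;g:
  e0=[1,0,0] f→[3,2] g→[0,1,0]
  e1=[0,1,0] f→[3,1] g→[0,1,4]
  e2=[0,0,1] f→[4,2] g→[0,3,1]
  ⟦path⟧₁ = (0 0 0; 1 1 3; 0 4 1)
Path 2 = h;k:
  e0=[1,0,0] h→[2,0,2] k→[0,4,0]
  e1=[0,1,0] h→[4,2,4] k→[0,2,4]
  e2=[0,0,1] h→[4,1,1] k→[0,4,1]
  ⟦path⟧₂ = (0 0 0; 4 2 4; 0 4 1)
Equal? distinct morphisms ✗

Answer: DOES NOT COMMUTE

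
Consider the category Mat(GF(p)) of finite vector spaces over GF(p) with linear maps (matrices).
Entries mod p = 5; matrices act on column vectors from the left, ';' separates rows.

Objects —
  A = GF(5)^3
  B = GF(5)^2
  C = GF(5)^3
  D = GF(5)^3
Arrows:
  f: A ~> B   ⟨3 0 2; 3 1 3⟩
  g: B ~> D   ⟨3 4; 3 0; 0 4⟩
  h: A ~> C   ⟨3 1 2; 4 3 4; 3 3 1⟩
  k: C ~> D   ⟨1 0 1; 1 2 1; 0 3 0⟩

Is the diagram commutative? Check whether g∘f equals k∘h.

Path 1 = f;g:
  e0=(1,0,0) f~>(3,3) g~>(1,4,2)
  e1=(0,1,0) f~>(0,1) g~>(4,0,4)
  e2=(0,0,1) f~>(2,3) g~>(3,1,2)
  result₁ = ⟨1 4 3; 4 0 1; 2 4 2⟩
Path 2 = h;k:
  e0=(1,0,0) h~>(3,4,3) k~>(1,4,2)
  e1=(0,1,0) h~>(1,3,3) k~>(4,0,4)
  e2=(0,0,1) h~>(2,4,1) k~>(3,1,2)
  result₂ = ⟨1 4 3; 4 0 1; 2 4 2⟩
Equal? same morphism ✓

Answer: COMMUTES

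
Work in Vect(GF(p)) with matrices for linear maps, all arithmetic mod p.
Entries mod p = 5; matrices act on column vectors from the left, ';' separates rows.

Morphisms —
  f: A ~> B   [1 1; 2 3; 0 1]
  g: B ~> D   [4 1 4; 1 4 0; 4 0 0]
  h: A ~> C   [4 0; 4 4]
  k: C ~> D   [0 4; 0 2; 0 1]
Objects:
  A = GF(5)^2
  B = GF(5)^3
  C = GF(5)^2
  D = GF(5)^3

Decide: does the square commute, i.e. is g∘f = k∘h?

Path 1 = f;g:
  e0=[1,0] f~>[1,2,0] g~>[1,4,4]
  e1=[0,1] f~>[1,3,1] g~>[1,3,4]
  result₁ = [1 1; 4 3; 4 4]
Path 2 = h;k:
  e0=[1,0] h~>[4,4] k~>[1,3,4]
  e1=[0,1] h~>[0,4] k~>[1,3,4]
  result₂ = [1 1; 3 3; 4 4]
Equal? distinct morphisms ✗

Answer: DOES NOT COMMUTE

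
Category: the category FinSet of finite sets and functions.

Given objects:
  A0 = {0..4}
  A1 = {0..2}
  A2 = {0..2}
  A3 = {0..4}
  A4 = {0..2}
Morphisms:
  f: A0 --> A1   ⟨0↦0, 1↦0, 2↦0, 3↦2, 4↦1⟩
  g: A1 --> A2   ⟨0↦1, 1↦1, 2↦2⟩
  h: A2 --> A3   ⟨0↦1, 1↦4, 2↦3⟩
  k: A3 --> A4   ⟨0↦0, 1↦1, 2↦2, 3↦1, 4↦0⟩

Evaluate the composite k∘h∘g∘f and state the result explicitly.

Answer: ⟨0↦0, 1↦0, 2↦0, 3↦1, 4↦0⟩

Derivation:
  0 f-->0 g-->1 h-->4 k-->0
  1 f-->0 g-->1 h-->4 k-->0
  2 f-->0 g-->1 h-->4 k-->0
  3 f-->2 g-->2 h-->3 k-->1
  4 f-->1 g-->1 h-->4 k-->0
⟦path⟧: ⟨0↦0, 1↦0, 2↦0, 3↦1, 4↦0⟩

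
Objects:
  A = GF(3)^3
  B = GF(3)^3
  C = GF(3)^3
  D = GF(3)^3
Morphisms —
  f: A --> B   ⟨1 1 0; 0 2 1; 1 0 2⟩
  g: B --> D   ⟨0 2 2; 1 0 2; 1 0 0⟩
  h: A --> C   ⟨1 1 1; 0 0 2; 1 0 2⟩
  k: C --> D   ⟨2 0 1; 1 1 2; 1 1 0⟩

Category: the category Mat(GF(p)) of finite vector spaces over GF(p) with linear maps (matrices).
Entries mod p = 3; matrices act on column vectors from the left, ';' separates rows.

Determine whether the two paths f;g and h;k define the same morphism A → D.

Answer: DOES NOT COMMUTE

Work:
Along f;g (path 1):
  e0=[1,0,0] f-->[1,0,1] g-->[2,0,1]
  e1=[0,1,0] f-->[1,2,0] g-->[1,1,1]
  e2=[0,0,1] f-->[0,1,2] g-->[0,1,0]
  result₁ = ⟨2 1 0; 0 1 1; 1 1 0⟩
Along h;k (path 2):
  e0=[1,0,0] h-->[1,0,1] k-->[0,0,1]
  e1=[0,1,0] h-->[1,0,0] k-->[2,1,1]
  e2=[0,0,1] h-->[1,2,2] k-->[1,1,0]
  result₂ = ⟨0 2 1; 0 1 1; 1 1 0⟩
Equal? distinct morphisms ✗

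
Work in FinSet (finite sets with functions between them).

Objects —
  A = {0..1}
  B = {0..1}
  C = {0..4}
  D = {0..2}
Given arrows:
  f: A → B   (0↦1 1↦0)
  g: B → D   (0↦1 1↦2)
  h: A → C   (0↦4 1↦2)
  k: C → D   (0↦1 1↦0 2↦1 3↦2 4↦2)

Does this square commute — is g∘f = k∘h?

Path 1 = f;g:
  0 f→1 g→2
  1 f→0 g→1
  composite₁ = (0↦2 1↦1)
Path 2 = h;k:
  0 h→4 k→2
  1 h→2 k→1
  composite₂ = (0↦2 1↦1)
Equal? same morphism ✓

Answer: COMMUTES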